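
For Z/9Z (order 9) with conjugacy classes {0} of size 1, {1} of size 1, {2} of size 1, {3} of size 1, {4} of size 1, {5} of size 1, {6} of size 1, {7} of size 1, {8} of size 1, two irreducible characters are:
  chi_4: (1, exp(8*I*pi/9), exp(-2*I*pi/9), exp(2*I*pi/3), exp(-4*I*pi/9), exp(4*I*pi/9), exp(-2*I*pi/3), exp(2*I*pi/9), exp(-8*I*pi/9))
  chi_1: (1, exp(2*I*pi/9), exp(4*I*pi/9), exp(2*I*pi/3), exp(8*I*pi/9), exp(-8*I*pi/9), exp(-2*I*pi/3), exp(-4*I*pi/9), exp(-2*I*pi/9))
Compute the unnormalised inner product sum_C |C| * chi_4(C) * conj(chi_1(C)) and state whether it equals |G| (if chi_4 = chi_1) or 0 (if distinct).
Sum = 0; so <chi_4, chi_1> = 0 (distinct irreducibles are orthogonal).

Solution. Compute term by term over conjugacy classes (|C| * chi_4(C) * conj(chi_1(C))):
  1*(1)*conj(1) + 1*(exp(8*I*pi/9))*conj(exp(2*I*pi/9)) + 1*(exp(-2*I*pi/9))*conj(exp(4*I*pi/9)) + 1*(exp(2*I*pi/3))*conj(exp(2*I*pi/3)) + 1*(exp(-4*I*pi/9))*conj(exp(8*I*pi/9)) + 1*(exp(4*I*pi/9))*conj(exp(-8*I*pi/9)) + 1*(exp(-2*I*pi/3))*conj(exp(-2*I*pi/3)) + 1*(exp(2*I*pi/9))*conj(exp(-4*I*pi/9)) + 1*(exp(-8*I*pi/9))*conj(exp(-2*I*pi/9))
  = (1) + (exp(2*I*pi/3)) + (exp(-2*I*pi/3)) + (1) + (exp(2*I*pi/3)) + (exp(-2*I*pi/3)) + (1) + (exp(2*I*pi/3)) + (exp(-2*I*pi/3))
  = 0.
(Exp terms are combined using exp(i*s)*conj(exp(i*t)) = exp(i*(s-t)), and sums of them are collapsed using the identity that for every m > 1 the m distinct m-th roots of unity sum to 0, e.g. 1 + exp(2*I*pi/3) + exp(-2*I*pi/3) = 0.)
Dividing by |G| = 9 gives 0/9 = 0, matching the row-orthogonality relation <chi_4, chi_1> = [chi_4 = chi_1].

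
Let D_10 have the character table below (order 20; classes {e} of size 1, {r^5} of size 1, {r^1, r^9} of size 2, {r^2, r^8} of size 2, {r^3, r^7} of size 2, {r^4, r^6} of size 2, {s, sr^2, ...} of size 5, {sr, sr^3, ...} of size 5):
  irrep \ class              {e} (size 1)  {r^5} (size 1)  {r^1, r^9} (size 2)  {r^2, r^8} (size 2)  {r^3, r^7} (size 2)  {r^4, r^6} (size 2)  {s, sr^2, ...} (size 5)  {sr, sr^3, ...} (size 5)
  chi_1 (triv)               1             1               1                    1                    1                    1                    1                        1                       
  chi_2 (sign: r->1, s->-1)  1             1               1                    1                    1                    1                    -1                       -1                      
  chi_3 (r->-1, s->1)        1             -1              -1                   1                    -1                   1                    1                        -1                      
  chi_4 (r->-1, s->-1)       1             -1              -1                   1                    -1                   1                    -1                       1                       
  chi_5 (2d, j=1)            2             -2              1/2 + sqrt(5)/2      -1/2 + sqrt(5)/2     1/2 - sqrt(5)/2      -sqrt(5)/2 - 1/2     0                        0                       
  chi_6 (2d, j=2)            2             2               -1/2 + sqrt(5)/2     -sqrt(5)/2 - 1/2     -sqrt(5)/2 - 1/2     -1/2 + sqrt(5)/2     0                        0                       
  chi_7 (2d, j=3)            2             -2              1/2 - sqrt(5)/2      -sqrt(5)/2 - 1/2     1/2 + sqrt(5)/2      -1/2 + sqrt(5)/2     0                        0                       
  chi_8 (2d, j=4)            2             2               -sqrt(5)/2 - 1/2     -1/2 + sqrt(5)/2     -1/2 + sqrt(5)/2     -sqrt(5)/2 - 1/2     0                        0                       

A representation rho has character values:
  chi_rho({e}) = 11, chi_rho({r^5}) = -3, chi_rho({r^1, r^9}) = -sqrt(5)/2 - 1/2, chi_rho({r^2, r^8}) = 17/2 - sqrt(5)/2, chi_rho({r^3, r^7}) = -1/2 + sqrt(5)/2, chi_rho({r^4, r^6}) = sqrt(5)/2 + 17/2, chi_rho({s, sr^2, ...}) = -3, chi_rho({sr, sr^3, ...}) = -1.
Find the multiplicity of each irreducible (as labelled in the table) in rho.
Multiplicities: chi_1: 1, chi_2: 3, chi_3: 2, chi_4: 3, chi_5: 0, chi_6: 0, chi_7: 1, chi_8: 0.

Use <chi_rho, chi> = (1/|G|) sum_C |C| * chi_rho(C) * conj(chi(C)) with |G| = 20 for each irreducible chi in the table:
  <chi_rho, chi_1> = (1/20)[1*(11)*conj(1) + 1*(-3)*conj(1) + 2*(-sqrt(5)/2 - 1/2)*conj(1) + 2*(17/2 - sqrt(5)/2)*conj(1) + 2*(-1/2 + sqrt(5)/2)*conj(1) + 2*(sqrt(5)/2 + 17/2)*conj(1) + 5*(-3)*conj(1) + 5*(-1)*conj(1)]
      = (1/20)[(11) + (-3) + (-sqrt(5) - 1) + (17 - sqrt(5)) + (-1 + sqrt(5)) + (sqrt(5) + 17) + (-15) + (-5)] = 20/20 = 1
  <chi_rho, chi_2> = (1/20)[1*(11)*conj(1) + 1*(-3)*conj(1) + 2*(-sqrt(5)/2 - 1/2)*conj(1) + 2*(17/2 - sqrt(5)/2)*conj(1) + 2*(-1/2 + sqrt(5)/2)*conj(1) + 2*(sqrt(5)/2 + 17/2)*conj(1) + 5*(-3)*conj(-1) + 5*(-1)*conj(-1)]
      = (1/20)[(11) + (-3) + (-sqrt(5) - 1) + (17 - sqrt(5)) + (-1 + sqrt(5)) + (sqrt(5) + 17) + (15) + (5)] = 60/20 = 3
  <chi_rho, chi_3> = (1/20)[1*(11)*conj(1) + 1*(-3)*conj(-1) + 2*(-sqrt(5)/2 - 1/2)*conj(-1) + 2*(17/2 - sqrt(5)/2)*conj(1) + 2*(-1/2 + sqrt(5)/2)*conj(-1) + 2*(sqrt(5)/2 + 17/2)*conj(1) + 5*(-3)*conj(1) + 5*(-1)*conj(-1)]
      = (1/20)[(11) + (3) + (1 + sqrt(5)) + (17 - sqrt(5)) + (1 - sqrt(5)) + (sqrt(5) + 17) + (-15) + (5)] = 40/20 = 2
  <chi_rho, chi_4> = (1/20)[1*(11)*conj(1) + 1*(-3)*conj(-1) + 2*(-sqrt(5)/2 - 1/2)*conj(-1) + 2*(17/2 - sqrt(5)/2)*conj(1) + 2*(-1/2 + sqrt(5)/2)*conj(-1) + 2*(sqrt(5)/2 + 17/2)*conj(1) + 5*(-3)*conj(-1) + 5*(-1)*conj(1)]
      = (1/20)[(11) + (3) + (1 + sqrt(5)) + (17 - sqrt(5)) + (1 - sqrt(5)) + (sqrt(5) + 17) + (15) + (-5)] = 60/20 = 3
  <chi_rho, chi_5> = (1/20)[1*(11)*conj(2) + 1*(-3)*conj(-2) + 2*(-sqrt(5)/2 - 1/2)*conj(1/2 + sqrt(5)/2) + 2*(17/2 - sqrt(5)/2)*conj(-1/2 + sqrt(5)/2) + 2*(-1/2 + sqrt(5)/2)*conj(1/2 - sqrt(5)/2) + 2*(sqrt(5)/2 + 17/2)*conj(-sqrt(5)/2 - 1/2) + 5*(-3)*conj(0) + 5*(-1)*conj(0)]
      = (1/20)[(22) + (6) + (-3 - sqrt(5)) + (-11 + 9*sqrt(5)) + (-3 + sqrt(5)) + (-9*sqrt(5) - 11) + (0) + (0)] = 0/20 = 0
  <chi_rho, chi_6> = (1/20)[1*(11)*conj(2) + 1*(-3)*conj(2) + 2*(-sqrt(5)/2 - 1/2)*conj(-1/2 + sqrt(5)/2) + 2*(17/2 - sqrt(5)/2)*conj(-sqrt(5)/2 - 1/2) + 2*(-1/2 + sqrt(5)/2)*conj(-sqrt(5)/2 - 1/2) + 2*(sqrt(5)/2 + 17/2)*conj(-1/2 + sqrt(5)/2) + 5*(-3)*conj(0) + 5*(-1)*conj(0)]
      = (1/20)[(22) + (-6) + (-2) + (-8*sqrt(5) - 6) + (-2) + (-6 + 8*sqrt(5)) + (0) + (0)] = 0/20 = 0
  <chi_rho, chi_7> = (1/20)[1*(11)*conj(2) + 1*(-3)*conj(-2) + 2*(-sqrt(5)/2 - 1/2)*conj(1/2 - sqrt(5)/2) + 2*(17/2 - sqrt(5)/2)*conj(-sqrt(5)/2 - 1/2) + 2*(-1/2 + sqrt(5)/2)*conj(1/2 + sqrt(5)/2) + 2*(sqrt(5)/2 + 17/2)*conj(-1/2 + sqrt(5)/2) + 5*(-3)*conj(0) + 5*(-1)*conj(0)]
      = (1/20)[(22) + (6) + (2) + (-8*sqrt(5) - 6) + (2) + (-6 + 8*sqrt(5)) + (0) + (0)] = 20/20 = 1
  <chi_rho, chi_8> = (1/20)[1*(11)*conj(2) + 1*(-3)*conj(2) + 2*(-sqrt(5)/2 - 1/2)*conj(-sqrt(5)/2 - 1/2) + 2*(17/2 - sqrt(5)/2)*conj(-1/2 + sqrt(5)/2) + 2*(-1/2 + sqrt(5)/2)*conj(-1/2 + sqrt(5)/2) + 2*(sqrt(5)/2 + 17/2)*conj(-sqrt(5)/2 - 1/2) + 5*(-3)*conj(0) + 5*(-1)*conj(0)]
      = (1/20)[(22) + (-6) + (sqrt(5) + 3) + (-11 + 9*sqrt(5)) + (3 - sqrt(5)) + (-9*sqrt(5) - 11) + (0) + (0)] = 0/20 = 0
Dimension check: dim(rho) = sum (mult * dim) = 1*1 + 3*1 + 2*1 + 3*1 + 0*2 + 0*2 + 1*2 + 0*2 = 11 = chi_rho(e) = 11.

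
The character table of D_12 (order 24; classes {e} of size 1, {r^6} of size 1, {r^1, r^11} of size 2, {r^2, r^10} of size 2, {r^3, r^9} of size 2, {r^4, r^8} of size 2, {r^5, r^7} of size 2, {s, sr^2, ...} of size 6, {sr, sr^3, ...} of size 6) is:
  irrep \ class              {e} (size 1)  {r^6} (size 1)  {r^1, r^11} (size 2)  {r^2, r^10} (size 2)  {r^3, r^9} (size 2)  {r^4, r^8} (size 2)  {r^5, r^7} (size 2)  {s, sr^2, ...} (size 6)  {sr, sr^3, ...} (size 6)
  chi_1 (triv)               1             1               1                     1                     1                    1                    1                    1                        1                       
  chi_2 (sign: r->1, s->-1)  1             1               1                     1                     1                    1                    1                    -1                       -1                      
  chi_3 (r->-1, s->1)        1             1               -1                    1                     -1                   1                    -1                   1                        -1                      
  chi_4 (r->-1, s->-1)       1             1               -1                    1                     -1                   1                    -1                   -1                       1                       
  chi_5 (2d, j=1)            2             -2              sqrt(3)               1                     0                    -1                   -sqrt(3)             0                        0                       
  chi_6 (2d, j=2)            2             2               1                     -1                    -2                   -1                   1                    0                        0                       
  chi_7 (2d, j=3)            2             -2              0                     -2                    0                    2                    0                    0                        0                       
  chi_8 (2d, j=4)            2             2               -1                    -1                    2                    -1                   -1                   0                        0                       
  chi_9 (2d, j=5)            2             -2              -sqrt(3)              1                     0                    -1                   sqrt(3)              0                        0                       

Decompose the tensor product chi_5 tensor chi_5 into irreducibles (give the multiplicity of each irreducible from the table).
chi_5 tensor chi_5 = chi_1 + chi_2 + chi_6 (all other irreducibles have multiplicity 0).

Details: The character of a tensor product is the pointwise product (chi_5 * chi_5)(C) = chi_5(C) * chi_5(C):
  {e}: (2)*(2), {r^6}: (-2)*(-2), {r^1, r^11}: (sqrt(3))*(sqrt(3)), {r^2, r^10}: (1)*(1), {r^3, r^9}: (0)*(0), {r^4, r^8}: (-1)*(-1), {r^5, r^7}: (-sqrt(3))*(-sqrt(3)), {s, sr^2, ...}: (0)*(0), {sr, sr^3, ...}: (0)*(0)
so (chi_5 * chi_5) takes values
  {e} -> 4, {r^6} -> 4, {r^1, r^11} -> 3, {r^2, r^10} -> 1, {r^3, r^9} -> 0, {r^4, r^8} -> 1, {r^5, r^7} -> 3, {s, sr^2, ...} -> 0, {sr, sr^3, ...} -> 0.
Now take the inner product of this character with each irreducible chi from the table, <chi_5*chi_5, chi> = (1/24) sum_C |C| (chi_5*chi_5)(C) conj(chi(C)):
  <chi_5*chi_5, chi_1> = (1/24)[1*(4)*conj(1) + 1*(4)*conj(1) + 2*(3)*conj(1) + 2*(1)*conj(1) + 2*(0)*conj(1) + 2*(1)*conj(1) + 2*(3)*conj(1) + 6*(0)*conj(1) + 6*(0)*conj(1)]
      = (1/24)[(4) + (4) + (6) + (2) + (0) + (2) + (6) + (0) + (0)] = 24/24 = 1
  <chi_5*chi_5, chi_2> = (1/24)[1*(4)*conj(1) + 1*(4)*conj(1) + 2*(3)*conj(1) + 2*(1)*conj(1) + 2*(0)*conj(1) + 2*(1)*conj(1) + 2*(3)*conj(1) + 6*(0)*conj(-1) + 6*(0)*conj(-1)]
      = (1/24)[(4) + (4) + (6) + (2) + (0) + (2) + (6) + (0) + (0)] = 24/24 = 1
  <chi_5*chi_5, chi_3> = (1/24)[1*(4)*conj(1) + 1*(4)*conj(1) + 2*(3)*conj(-1) + 2*(1)*conj(1) + 2*(0)*conj(-1) + 2*(1)*conj(1) + 2*(3)*conj(-1) + 6*(0)*conj(1) + 6*(0)*conj(-1)]
      = (1/24)[(4) + (4) + (-6) + (2) + (0) + (2) + (-6) + (0) + (0)] = 0/24 = 0
  <chi_5*chi_5, chi_4> = (1/24)[1*(4)*conj(1) + 1*(4)*conj(1) + 2*(3)*conj(-1) + 2*(1)*conj(1) + 2*(0)*conj(-1) + 2*(1)*conj(1) + 2*(3)*conj(-1) + 6*(0)*conj(-1) + 6*(0)*conj(1)]
      = (1/24)[(4) + (4) + (-6) + (2) + (0) + (2) + (-6) + (0) + (0)] = 0/24 = 0
  <chi_5*chi_5, chi_5> = (1/24)[1*(4)*conj(2) + 1*(4)*conj(-2) + 2*(3)*conj(sqrt(3)) + 2*(1)*conj(1) + 2*(0)*conj(0) + 2*(1)*conj(-1) + 2*(3)*conj(-sqrt(3)) + 6*(0)*conj(0) + 6*(0)*conj(0)]
      = (1/24)[(8) + (-8) + (6*sqrt(3)) + (2) + (0) + (-2) + (-6*sqrt(3)) + (0) + (0)] = 0/24 = 0
  <chi_5*chi_5, chi_6> = (1/24)[1*(4)*conj(2) + 1*(4)*conj(2) + 2*(3)*conj(1) + 2*(1)*conj(-1) + 2*(0)*conj(-2) + 2*(1)*conj(-1) + 2*(3)*conj(1) + 6*(0)*conj(0) + 6*(0)*conj(0)]
      = (1/24)[(8) + (8) + (6) + (-2) + (0) + (-2) + (6) + (0) + (0)] = 24/24 = 1
  <chi_5*chi_5, chi_7> = (1/24)[1*(4)*conj(2) + 1*(4)*conj(-2) + 2*(3)*conj(0) + 2*(1)*conj(-2) + 2*(0)*conj(0) + 2*(1)*conj(2) + 2*(3)*conj(0) + 6*(0)*conj(0) + 6*(0)*conj(0)]
      = (1/24)[(8) + (-8) + (0) + (-4) + (0) + (4) + (0) + (0) + (0)] = 0/24 = 0
  <chi_5*chi_5, chi_8> = (1/24)[1*(4)*conj(2) + 1*(4)*conj(2) + 2*(3)*conj(-1) + 2*(1)*conj(-1) + 2*(0)*conj(2) + 2*(1)*conj(-1) + 2*(3)*conj(-1) + 6*(0)*conj(0) + 6*(0)*conj(0)]
      = (1/24)[(8) + (8) + (-6) + (-2) + (0) + (-2) + (-6) + (0) + (0)] = 0/24 = 0
  <chi_5*chi_5, chi_9> = (1/24)[1*(4)*conj(2) + 1*(4)*conj(-2) + 2*(3)*conj(-sqrt(3)) + 2*(1)*conj(1) + 2*(0)*conj(0) + 2*(1)*conj(-1) + 2*(3)*conj(sqrt(3)) + 6*(0)*conj(0) + 6*(0)*conj(0)]
      = (1/24)[(8) + (-8) + (-6*sqrt(3)) + (2) + (0) + (-2) + (6*sqrt(3)) + (0) + (0)] = 0/24 = 0
Hence the multiplicities are chi_1: 1, chi_2: 1, chi_6: 1. Dimension check: dim(chi_5)*dim(chi_5) = 2*2 = 4 and sum (mult * dim) = 1*1 + 1*1 + 1*2 = 4.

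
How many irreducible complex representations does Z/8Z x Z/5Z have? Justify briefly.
40

Argument: The number of irreducible complex representations of a finite group equals its number of conjugacy classes. Z/8Z x Z/5Z is abelian of order 40, so every element is its own conjugacy class: 40 classes, so Z/8Z x Z/5Z (order 40) has exactly 40 irreducible complex representations.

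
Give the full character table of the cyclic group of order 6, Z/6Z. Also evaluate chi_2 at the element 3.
Character table of Z/6Z (irreps indexed chi_0,...,chi_5 with chi_k(m) = zeta_6^(k*m), zeta_6 = exp(2*pi*i/6)):
  irrep \ class  {0} (size 1)  {1} (size 1)    {2} (size 1)    {3} (size 1)  {4} (size 1)    {5} (size 1)  
  chi_0          1             1               1               1             1               1             
  chi_1          1             exp(I*pi/3)     exp(2*I*pi/3)   -1            exp(-2*I*pi/3)  exp(-I*pi/3)  
  chi_2          1             exp(2*I*pi/3)   exp(-2*I*pi/3)  1             exp(2*I*pi/3)   exp(-2*I*pi/3)
  chi_3          1             -1              1               -1            1               -1            
  chi_4          1             exp(-2*I*pi/3)  exp(2*I*pi/3)   1             exp(-2*I*pi/3)  exp(2*I*pi/3) 
  chi_5          1             exp(-I*pi/3)    exp(-2*I*pi/3)  -1            exp(2*I*pi/3)   exp(I*pi/3)   

Spot check: chi_2(3) = zeta_6^(2*3) = zeta_6^6 = 1.

Working: Z/6Z is abelian, so all 6 irreducible complex representations are 1-dimensional. They are given by chi_k(m) = zeta_6^(k*m) for k = 0,...,5. Row orthogonality: sum_m chi_k(m) conj(chi_l(m)) = 6 * [k = l].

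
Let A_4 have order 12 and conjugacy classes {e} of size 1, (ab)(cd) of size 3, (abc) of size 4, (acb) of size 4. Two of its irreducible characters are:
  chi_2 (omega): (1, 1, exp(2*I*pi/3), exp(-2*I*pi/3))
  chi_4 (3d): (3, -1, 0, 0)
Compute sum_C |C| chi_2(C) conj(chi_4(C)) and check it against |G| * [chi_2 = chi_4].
Sum = 0; so <chi_2, chi_4> = 0 (distinct irreducibles are orthogonal).

Working: Compute term by term over conjugacy classes (|C| * chi_2(C) * conj(chi_4(C))):
  1*(1)*conj(3) + 3*(1)*conj(-1) + 4*(exp(2*I*pi/3))*conj(0) + 4*(exp(-2*I*pi/3))*conj(0)
  = (3) + (-3) + (0) + (0)
  = 0.
(Exp terms are combined using exp(i*s)*conj(exp(i*t)) = exp(i*(s-t)), and sums of them are collapsed using the identity that for every m > 1 the m distinct m-th roots of unity sum to 0, e.g. 1 + exp(2*I*pi/3) + exp(-2*I*pi/3) = 0.)
Dividing by |G| = 12 gives 0/12 = 0, matching the row-orthogonality relation <chi_2, chi_4> = [chi_2 = chi_4].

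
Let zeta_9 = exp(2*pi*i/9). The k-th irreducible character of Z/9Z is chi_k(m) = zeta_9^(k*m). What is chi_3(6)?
chi_3(6) = zeta_9^18 = 1

Details: chi_3(6) = zeta_9^(3*6) = zeta_9^18. Since zeta_9^9 = 1, this equals zeta_9^0 = exp(2*pi*i*0/9) = 1.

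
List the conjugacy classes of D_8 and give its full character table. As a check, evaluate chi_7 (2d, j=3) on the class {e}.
Conjugacy classes: {e} of size 1, {r^4} of size 1, {r^1, r^7} of size 2, {r^2, r^6} of size 2, {r^3, r^5} of size 2, {s, sr^2, ...} of size 4, {sr, sr^3, ...} of size 4.
Character table:
  irrep \ class              {e} (size 1)  {r^4} (size 1)  {r^1, r^7} (size 2)  {r^2, r^6} (size 2)  {r^3, r^5} (size 2)  {s, sr^2, ...} (size 4)  {sr, sr^3, ...} (size 4)
  chi_1 (triv)               1             1               1                    1                    1                    1                        1                       
  chi_2 (sign: r->1, s->-1)  1             1               1                    1                    1                    -1                       -1                      
  chi_3 (r->-1, s->1)        1             1               -1                   1                    -1                   1                        -1                      
  chi_4 (r->-1, s->-1)       1             1               -1                   1                    -1                   -1                       1                       
  chi_5 (2d, j=1)            2             -2              sqrt(2)              0                    -sqrt(2)             0                        0                       
  chi_6 (2d, j=2)            2             2               0                    -2                   0                    0                        0                       
  chi_7 (2d, j=3)            2             -2              -sqrt(2)             0                    sqrt(2)              0                        0                       

Spot check: chi_7 (2d, j=3) on {e} = 2.

Justification: D_8 has order 2*8 = 16 with 7 conjugacy classes, hence 7 irreducibles. Sum of squared dims 1 + 1 + 1 + 1 + 4 + 4 + 4 = 16 = |G|. Linear characters come from the abelianisation; the 2-dimensional irreps have character r^k -> 2*cos(2*pi*j*k/8), reflections -> 0.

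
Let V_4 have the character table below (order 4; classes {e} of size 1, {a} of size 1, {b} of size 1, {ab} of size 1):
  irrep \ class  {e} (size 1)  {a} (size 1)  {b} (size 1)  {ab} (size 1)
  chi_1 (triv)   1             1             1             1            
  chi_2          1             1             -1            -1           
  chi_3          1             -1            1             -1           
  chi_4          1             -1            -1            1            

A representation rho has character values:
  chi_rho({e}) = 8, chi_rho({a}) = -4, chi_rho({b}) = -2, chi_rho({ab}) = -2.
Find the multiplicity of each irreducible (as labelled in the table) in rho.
Multiplicities: chi_1: 0, chi_2: 2, chi_3: 3, chi_4: 3.

Details: Use <chi_rho, chi> = (1/|G|) sum_C |C| * chi_rho(C) * conj(chi(C)) with |G| = 4 for each irreducible chi in the table:
  <chi_rho, chi_1> = (1/4)[1*(8)*conj(1) + 1*(-4)*conj(1) + 1*(-2)*conj(1) + 1*(-2)*conj(1)]
      = (1/4)[(8) + (-4) + (-2) + (-2)] = 0/4 = 0
  <chi_rho, chi_2> = (1/4)[1*(8)*conj(1) + 1*(-4)*conj(1) + 1*(-2)*conj(-1) + 1*(-2)*conj(-1)]
      = (1/4)[(8) + (-4) + (2) + (2)] = 8/4 = 2
  <chi_rho, chi_3> = (1/4)[1*(8)*conj(1) + 1*(-4)*conj(-1) + 1*(-2)*conj(1) + 1*(-2)*conj(-1)]
      = (1/4)[(8) + (4) + (-2) + (2)] = 12/4 = 3
  <chi_rho, chi_4> = (1/4)[1*(8)*conj(1) + 1*(-4)*conj(-1) + 1*(-2)*conj(-1) + 1*(-2)*conj(1)]
      = (1/4)[(8) + (4) + (2) + (-2)] = 12/4 = 3
Dimension check: dim(rho) = sum (mult * dim) = 0*1 + 2*1 + 3*1 + 3*1 = 8 = chi_rho(e) = 8.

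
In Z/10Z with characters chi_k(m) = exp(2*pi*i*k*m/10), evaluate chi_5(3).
chi_5(3) = zeta_10^15 = -1

Argument: chi_5(3) = zeta_10^(5*3) = zeta_10^15. Since zeta_10^10 = 1, this equals zeta_10^5 = exp(2*pi*i*5/10) = -1.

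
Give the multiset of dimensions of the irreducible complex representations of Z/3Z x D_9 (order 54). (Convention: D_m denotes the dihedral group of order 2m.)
Dimensions: 1, 1, 1, 1, 1, 1, 2, 2, 2, 2, 2, 2, 2, 2, 2, 2, 2, 2

Reasoning: There are 18 irreducibles (= number of conjugacy classes). Their dimensions d_i satisfy sum d_i^2 = |G| = 54: 1 + 1 + 1 + 1 + 1 + 1 + 4 + 4 + 4 + 4 + 4 + 4 + 4 + 4 + 4 + 4 + 4 + 4 = 54. (For the product with Z/3Z: each of the 3 1-dim characters of Z/3Z tensors with each irrep of D_9, giving 3 copies of each D_9-dimension.)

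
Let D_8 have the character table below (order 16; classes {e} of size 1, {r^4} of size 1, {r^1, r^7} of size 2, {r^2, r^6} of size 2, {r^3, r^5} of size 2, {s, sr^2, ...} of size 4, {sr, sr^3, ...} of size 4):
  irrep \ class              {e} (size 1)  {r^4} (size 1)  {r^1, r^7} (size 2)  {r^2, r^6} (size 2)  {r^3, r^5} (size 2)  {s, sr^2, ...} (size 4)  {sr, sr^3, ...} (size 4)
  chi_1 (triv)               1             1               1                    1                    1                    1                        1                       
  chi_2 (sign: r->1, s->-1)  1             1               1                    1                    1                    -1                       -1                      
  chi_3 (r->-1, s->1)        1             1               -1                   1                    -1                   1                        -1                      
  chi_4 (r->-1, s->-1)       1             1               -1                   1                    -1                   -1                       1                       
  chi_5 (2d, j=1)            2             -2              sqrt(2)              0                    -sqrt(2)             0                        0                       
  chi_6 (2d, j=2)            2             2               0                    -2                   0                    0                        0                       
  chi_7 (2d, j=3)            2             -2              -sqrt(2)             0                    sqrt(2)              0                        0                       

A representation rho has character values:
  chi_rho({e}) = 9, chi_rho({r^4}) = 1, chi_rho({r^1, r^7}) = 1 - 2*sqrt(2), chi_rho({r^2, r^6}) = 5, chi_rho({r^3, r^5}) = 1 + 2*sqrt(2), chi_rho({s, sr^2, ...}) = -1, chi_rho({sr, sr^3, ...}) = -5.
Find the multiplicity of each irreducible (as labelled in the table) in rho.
Multiplicities: chi_1: 0, chi_2: 3, chi_3: 2, chi_4: 0, chi_5: 0, chi_6: 0, chi_7: 2.

Use <chi_rho, chi> = (1/|G|) sum_C |C| * chi_rho(C) * conj(chi(C)) with |G| = 16 for each irreducible chi in the table:
  <chi_rho, chi_1> = (1/16)[1*(9)*conj(1) + 1*(1)*conj(1) + 2*(1 - 2*sqrt(2))*conj(1) + 2*(5)*conj(1) + 2*(1 + 2*sqrt(2))*conj(1) + 4*(-1)*conj(1) + 4*(-5)*conj(1)]
      = (1/16)[(9) + (1) + (2 - 4*sqrt(2)) + (10) + (2 + 4*sqrt(2)) + (-4) + (-20)] = 0/16 = 0
  <chi_rho, chi_2> = (1/16)[1*(9)*conj(1) + 1*(1)*conj(1) + 2*(1 - 2*sqrt(2))*conj(1) + 2*(5)*conj(1) + 2*(1 + 2*sqrt(2))*conj(1) + 4*(-1)*conj(-1) + 4*(-5)*conj(-1)]
      = (1/16)[(9) + (1) + (2 - 4*sqrt(2)) + (10) + (2 + 4*sqrt(2)) + (4) + (20)] = 48/16 = 3
  <chi_rho, chi_3> = (1/16)[1*(9)*conj(1) + 1*(1)*conj(1) + 2*(1 - 2*sqrt(2))*conj(-1) + 2*(5)*conj(1) + 2*(1 + 2*sqrt(2))*conj(-1) + 4*(-1)*conj(1) + 4*(-5)*conj(-1)]
      = (1/16)[(9) + (1) + (-2 + 4*sqrt(2)) + (10) + (-4*sqrt(2) - 2) + (-4) + (20)] = 32/16 = 2
  <chi_rho, chi_4> = (1/16)[1*(9)*conj(1) + 1*(1)*conj(1) + 2*(1 - 2*sqrt(2))*conj(-1) + 2*(5)*conj(1) + 2*(1 + 2*sqrt(2))*conj(-1) + 4*(-1)*conj(-1) + 4*(-5)*conj(1)]
      = (1/16)[(9) + (1) + (-2 + 4*sqrt(2)) + (10) + (-4*sqrt(2) - 2) + (4) + (-20)] = 0/16 = 0
  <chi_rho, chi_5> = (1/16)[1*(9)*conj(2) + 1*(1)*conj(-2) + 2*(1 - 2*sqrt(2))*conj(sqrt(2)) + 2*(5)*conj(0) + 2*(1 + 2*sqrt(2))*conj(-sqrt(2)) + 4*(-1)*conj(0) + 4*(-5)*conj(0)]
      = (1/16)[(18) + (-2) + (-8 + 2*sqrt(2)) + (0) + (-8 - 2*sqrt(2)) + (0) + (0)] = 0/16 = 0
  <chi_rho, chi_6> = (1/16)[1*(9)*conj(2) + 1*(1)*conj(2) + 2*(1 - 2*sqrt(2))*conj(0) + 2*(5)*conj(-2) + 2*(1 + 2*sqrt(2))*conj(0) + 4*(-1)*conj(0) + 4*(-5)*conj(0)]
      = (1/16)[(18) + (2) + (0) + (-20) + (0) + (0) + (0)] = 0/16 = 0
  <chi_rho, chi_7> = (1/16)[1*(9)*conj(2) + 1*(1)*conj(-2) + 2*(1 - 2*sqrt(2))*conj(-sqrt(2)) + 2*(5)*conj(0) + 2*(1 + 2*sqrt(2))*conj(sqrt(2)) + 4*(-1)*conj(0) + 4*(-5)*conj(0)]
      = (1/16)[(18) + (-2) + (8 - 2*sqrt(2)) + (0) + (2*sqrt(2) + 8) + (0) + (0)] = 32/16 = 2
Dimension check: dim(rho) = sum (mult * dim) = 0*1 + 3*1 + 2*1 + 0*1 + 0*2 + 0*2 + 2*2 = 9 = chi_rho(e) = 9.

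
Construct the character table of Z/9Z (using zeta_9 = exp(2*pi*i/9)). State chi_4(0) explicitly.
Character table of Z/9Z (irreps indexed chi_0,...,chi_8 with chi_k(m) = zeta_9^(k*m), zeta_9 = exp(2*pi*i/9)):
  irrep \ class  {0} (size 1)  {1} (size 1)    {2} (size 1)    {3} (size 1)    {4} (size 1)    {5} (size 1)    {6} (size 1)    {7} (size 1)    {8} (size 1)  
  chi_0          1             1               1               1               1               1               1               1               1             
  chi_1          1             exp(2*I*pi/9)   exp(4*I*pi/9)   exp(2*I*pi/3)   exp(8*I*pi/9)   exp(-8*I*pi/9)  exp(-2*I*pi/3)  exp(-4*I*pi/9)  exp(-2*I*pi/9)
  chi_2          1             exp(4*I*pi/9)   exp(8*I*pi/9)   exp(-2*I*pi/3)  exp(-2*I*pi/9)  exp(2*I*pi/9)   exp(2*I*pi/3)   exp(-8*I*pi/9)  exp(-4*I*pi/9)
  chi_3          1             exp(2*I*pi/3)   exp(-2*I*pi/3)  1               exp(2*I*pi/3)   exp(-2*I*pi/3)  1               exp(2*I*pi/3)   exp(-2*I*pi/3)
  chi_4          1             exp(8*I*pi/9)   exp(-2*I*pi/9)  exp(2*I*pi/3)   exp(-4*I*pi/9)  exp(4*I*pi/9)   exp(-2*I*pi/3)  exp(2*I*pi/9)   exp(-8*I*pi/9)
  chi_5          1             exp(-8*I*pi/9)  exp(2*I*pi/9)   exp(-2*I*pi/3)  exp(4*I*pi/9)   exp(-4*I*pi/9)  exp(2*I*pi/3)   exp(-2*I*pi/9)  exp(8*I*pi/9) 
  chi_6          1             exp(-2*I*pi/3)  exp(2*I*pi/3)   1               exp(-2*I*pi/3)  exp(2*I*pi/3)   1               exp(-2*I*pi/3)  exp(2*I*pi/3) 
  chi_7          1             exp(-4*I*pi/9)  exp(-8*I*pi/9)  exp(2*I*pi/3)   exp(2*I*pi/9)   exp(-2*I*pi/9)  exp(-2*I*pi/3)  exp(8*I*pi/9)   exp(4*I*pi/9) 
  chi_8          1             exp(-2*I*pi/9)  exp(-4*I*pi/9)  exp(-2*I*pi/3)  exp(-8*I*pi/9)  exp(8*I*pi/9)   exp(2*I*pi/3)   exp(4*I*pi/9)   exp(2*I*pi/9) 

Spot check: chi_4(0) = zeta_9^(4*0) = zeta_9^0 = 1.

Z/9Z is abelian, so all 9 irreducible complex representations are 1-dimensional. They are given by chi_k(m) = zeta_9^(k*m) for k = 0,...,8. Row orthogonality: sum_m chi_k(m) conj(chi_l(m)) = 9 * [k = l].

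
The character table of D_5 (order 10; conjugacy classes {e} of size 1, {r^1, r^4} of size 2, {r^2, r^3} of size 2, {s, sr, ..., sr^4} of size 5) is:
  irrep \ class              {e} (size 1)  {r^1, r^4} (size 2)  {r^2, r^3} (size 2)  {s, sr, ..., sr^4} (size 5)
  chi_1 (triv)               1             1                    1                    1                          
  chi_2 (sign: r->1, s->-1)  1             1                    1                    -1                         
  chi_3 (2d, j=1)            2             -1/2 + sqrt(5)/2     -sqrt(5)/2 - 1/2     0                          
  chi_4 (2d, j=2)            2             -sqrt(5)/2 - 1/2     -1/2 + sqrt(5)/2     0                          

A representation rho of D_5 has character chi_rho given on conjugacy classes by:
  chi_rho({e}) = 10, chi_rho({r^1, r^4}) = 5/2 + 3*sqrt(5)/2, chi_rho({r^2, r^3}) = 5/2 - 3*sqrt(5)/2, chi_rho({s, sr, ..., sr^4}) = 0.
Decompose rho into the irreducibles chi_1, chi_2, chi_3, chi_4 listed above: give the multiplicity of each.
Multiplicities: chi_1: 2, chi_2: 2, chi_3: 3, chi_4: 0.

Why: Use <chi_rho, chi> = (1/|G|) sum_C |C| * chi_rho(C) * conj(chi(C)) with |G| = 10 for each irreducible chi in the table:
  <chi_rho, chi_1> = (1/10)[1*(10)*conj(1) + 2*(5/2 + 3*sqrt(5)/2)*conj(1) + 2*(5/2 - 3*sqrt(5)/2)*conj(1) + 5*(0)*conj(1)]
      = (1/10)[(10) + (5 + 3*sqrt(5)) + (5 - 3*sqrt(5)) + (0)] = 20/10 = 2
  <chi_rho, chi_2> = (1/10)[1*(10)*conj(1) + 2*(5/2 + 3*sqrt(5)/2)*conj(1) + 2*(5/2 - 3*sqrt(5)/2)*conj(1) + 5*(0)*conj(-1)]
      = (1/10)[(10) + (5 + 3*sqrt(5)) + (5 - 3*sqrt(5)) + (0)] = 20/10 = 2
  <chi_rho, chi_3> = (1/10)[1*(10)*conj(2) + 2*(5/2 + 3*sqrt(5)/2)*conj(-1/2 + sqrt(5)/2) + 2*(5/2 - 3*sqrt(5)/2)*conj(-sqrt(5)/2 - 1/2) + 5*(0)*conj(0)]
      = (1/10)[(20) + (sqrt(5) + 5) + (5 - sqrt(5)) + (0)] = 30/10 = 3
  <chi_rho, chi_4> = (1/10)[1*(10)*conj(2) + 2*(5/2 + 3*sqrt(5)/2)*conj(-sqrt(5)/2 - 1/2) + 2*(5/2 - 3*sqrt(5)/2)*conj(-1/2 + sqrt(5)/2) + 5*(0)*conj(0)]
      = (1/10)[(20) + (-10 - 4*sqrt(5)) + (-10 + 4*sqrt(5)) + (0)] = 0/10 = 0
Dimension check: dim(rho) = sum (mult * dim) = 2*1 + 2*1 + 3*2 + 0*2 = 10 = chi_rho(e) = 10.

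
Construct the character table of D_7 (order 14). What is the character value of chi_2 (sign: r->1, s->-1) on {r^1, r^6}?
Conjugacy classes: {e} of size 1, {r^1, r^6} of size 2, {r^2, r^5} of size 2, {r^3, r^4} of size 2, {s, sr, ..., sr^6} of size 7.
Character table:
  irrep \ class              {e} (size 1)  {r^1, r^6} (size 2)  {r^2, r^5} (size 2)  {r^3, r^4} (size 2)  {s, sr, ..., sr^6} (size 7)
  chi_1 (triv)               1             1                    1                    1                    1                          
  chi_2 (sign: r->1, s->-1)  1             1                    1                    1                    -1                         
  chi_3 (2d, j=1)            2             2*cos(2*pi/7)        -2*cos(3*pi/7)       -2*cos(pi/7)         0                          
  chi_4 (2d, j=2)            2             -2*cos(3*pi/7)       -2*cos(pi/7)         2*cos(2*pi/7)        0                          
  chi_5 (2d, j=3)            2             -2*cos(pi/7)         2*cos(2*pi/7)        -2*cos(3*pi/7)       0                          

Spot check: chi_2 (sign: r->1, s->-1) on {r^1, r^6} = 1.

Why: D_7 has order 2*7 = 14 with 5 conjugacy classes, hence 5 irreducibles. Sum of squared dims 1 + 1 + 4 + 4 + 4 = 14 = |G|. Linear characters come from the abelianisation; the 2-dimensional irreps have character r^k -> 2*cos(2*pi*j*k/7), reflections -> 0.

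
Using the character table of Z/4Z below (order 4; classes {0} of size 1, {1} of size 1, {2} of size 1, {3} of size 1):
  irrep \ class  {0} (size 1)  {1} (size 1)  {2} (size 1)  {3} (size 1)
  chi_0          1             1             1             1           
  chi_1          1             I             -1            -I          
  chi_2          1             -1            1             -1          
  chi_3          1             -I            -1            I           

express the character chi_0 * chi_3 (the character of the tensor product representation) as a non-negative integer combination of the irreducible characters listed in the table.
chi_0 tensor chi_3 = chi_3 (all other irreducibles have multiplicity 0).

Derivation: The character of a tensor product is the pointwise product (chi_0 * chi_3)(C) = chi_0(C) * chi_3(C):
  {0}: (1)*(1), {1}: (1)*(-I), {2}: (1)*(-1), {3}: (1)*(I)
so (chi_0 * chi_3) takes values
  {0} -> 1, {1} -> -I, {2} -> -1, {3} -> I.
Now take the inner product of this character with each irreducible chi from the table, <chi_0*chi_3, chi> = (1/4) sum_C |C| (chi_0*chi_3)(C) conj(chi(C)):
  <chi_0*chi_3, chi_0> = (1/4)[1*(1)*conj(1) + 1*(-I)*conj(1) + 1*(-1)*conj(1) + 1*(I)*conj(1)]
      = (1/4)[(1) + (-I) + (-1) + (I)] = 0/4 = 0
  <chi_0*chi_3, chi_1> = (1/4)[1*(1)*conj(1) + 1*(-I)*conj(I) + 1*(-1)*conj(-1) + 1*(I)*conj(-I)]
      = (1/4)[(1) + (-1) + (1) + (-1)] = 0/4 = 0
  <chi_0*chi_3, chi_2> = (1/4)[1*(1)*conj(1) + 1*(-I)*conj(-1) + 1*(-1)*conj(1) + 1*(I)*conj(-1)]
      = (1/4)[(1) + (I) + (-1) + (-I)] = 0/4 = 0
  <chi_0*chi_3, chi_3> = (1/4)[1*(1)*conj(1) + 1*(-I)*conj(-I) + 1*(-1)*conj(-1) + 1*(I)*conj(I)]
      = (1/4)[(1) + (1) + (1) + (1)] = 4/4 = 1
(Exp terms are combined using exp(i*s)*conj(exp(i*t)) = exp(i*(s-t)), and sums of them are collapsed using the identity that for every m > 1 the m distinct m-th roots of unity sum to 0, e.g. 1 + exp(2*I*pi/3) + exp(-2*I*pi/3) = 0.)
Hence the multiplicities are chi_3: 1. Dimension check: dim(chi_0)*dim(chi_3) = 1*1 = 1 and sum (mult * dim) = 1*1 = 1.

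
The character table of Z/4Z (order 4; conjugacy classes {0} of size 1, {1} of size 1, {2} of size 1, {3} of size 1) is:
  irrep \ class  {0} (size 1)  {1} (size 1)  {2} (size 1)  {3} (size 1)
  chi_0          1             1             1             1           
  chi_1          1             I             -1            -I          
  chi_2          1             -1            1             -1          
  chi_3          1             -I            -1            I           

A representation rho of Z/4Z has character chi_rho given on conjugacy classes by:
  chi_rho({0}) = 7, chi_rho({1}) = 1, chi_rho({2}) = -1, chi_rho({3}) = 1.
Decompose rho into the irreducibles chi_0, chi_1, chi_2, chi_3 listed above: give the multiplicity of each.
Multiplicities: chi_0: 2, chi_1: 2, chi_2: 1, chi_3: 2.

Proof sketch: Use <chi_rho, chi> = (1/|G|) sum_C |C| * chi_rho(C) * conj(chi(C)) with |G| = 4 for each irreducible chi in the table:
  <chi_rho, chi_0> = (1/4)[1*(7)*conj(1) + 1*(1)*conj(1) + 1*(-1)*conj(1) + 1*(1)*conj(1)]
      = (1/4)[(7) + (1) + (-1) + (1)] = 8/4 = 2
  <chi_rho, chi_1> = (1/4)[1*(7)*conj(1) + 1*(1)*conj(I) + 1*(-1)*conj(-1) + 1*(1)*conj(-I)]
      = (1/4)[(7) + (-I) + (1) + (I)] = 8/4 = 2
  <chi_rho, chi_2> = (1/4)[1*(7)*conj(1) + 1*(1)*conj(-1) + 1*(-1)*conj(1) + 1*(1)*conj(-1)]
      = (1/4)[(7) + (-1) + (-1) + (-1)] = 4/4 = 1
  <chi_rho, chi_3> = (1/4)[1*(7)*conj(1) + 1*(1)*conj(-I) + 1*(-1)*conj(-1) + 1*(1)*conj(I)]
      = (1/4)[(7) + (I) + (1) + (-I)] = 8/4 = 2
(Exp terms are combined using exp(i*s)*conj(exp(i*t)) = exp(i*(s-t)), and sums of them are collapsed using the identity that for every m > 1 the m distinct m-th roots of unity sum to 0, e.g. 1 + exp(2*I*pi/3) + exp(-2*I*pi/3) = 0.)
Dimension check: dim(rho) = sum (mult * dim) = 2*1 + 2*1 + 1*1 + 2*1 = 7 = chi_rho(e) = 7.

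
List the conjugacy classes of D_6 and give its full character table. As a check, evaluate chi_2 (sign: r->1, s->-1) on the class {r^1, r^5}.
Conjugacy classes: {e} of size 1, {r^3} of size 1, {r^1, r^5} of size 2, {r^2, r^4} of size 2, {s, sr^2, ...} of size 3, {sr, sr^3, ...} of size 3.
Character table:
  irrep \ class              {e} (size 1)  {r^3} (size 1)  {r^1, r^5} (size 2)  {r^2, r^4} (size 2)  {s, sr^2, ...} (size 3)  {sr, sr^3, ...} (size 3)
  chi_1 (triv)               1             1               1                    1                    1                        1                       
  chi_2 (sign: r->1, s->-1)  1             1               1                    1                    -1                       -1                      
  chi_3 (r->-1, s->1)        1             -1              -1                   1                    1                        -1                      
  chi_4 (r->-1, s->-1)       1             -1              -1                   1                    -1                       1                       
  chi_5 (2d, j=1)            2             -2              1                    -1                   0                        0                       
  chi_6 (2d, j=2)            2             2               -1                   -1                   0                        0                       

Spot check: chi_2 (sign: r->1, s->-1) on {r^1, r^5} = 1.

Justification: D_6 has order 2*6 = 12 with 6 conjugacy classes, hence 6 irreducibles. Sum of squared dims 1 + 1 + 1 + 1 + 4 + 4 = 12 = |G|. Linear characters come from the abelianisation; the 2-dimensional irreps have character r^k -> 2*cos(2*pi*j*k/6), reflections -> 0.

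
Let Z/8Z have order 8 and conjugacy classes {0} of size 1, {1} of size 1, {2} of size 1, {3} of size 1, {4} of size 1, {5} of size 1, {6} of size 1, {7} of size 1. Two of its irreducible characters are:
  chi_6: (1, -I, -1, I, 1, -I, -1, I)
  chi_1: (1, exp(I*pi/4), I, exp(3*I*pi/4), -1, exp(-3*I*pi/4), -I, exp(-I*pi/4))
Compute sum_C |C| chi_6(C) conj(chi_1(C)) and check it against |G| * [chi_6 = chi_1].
Sum = 0; so <chi_6, chi_1> = 0 (distinct irreducibles are orthogonal).

Argument: Compute term by term over conjugacy classes (|C| * chi_6(C) * conj(chi_1(C))):
  1*(1)*conj(1) + 1*(-I)*conj(exp(I*pi/4)) + 1*(-1)*conj(I) + 1*(I)*conj(exp(3*I*pi/4)) + 1*(1)*conj(-1) + 1*(-I)*conj(exp(-3*I*pi/4)) + 1*(-1)*conj(-I) + 1*(I)*conj(exp(-I*pi/4))
  = (1) + (-exp(I*pi/4)) + (I) + (exp(-I*pi/4)) + (-1) + (-exp(-3*I*pi/4)) + (-I) + (exp(3*I*pi/4))
  = 0.
(Exp terms are combined using exp(i*s)*conj(exp(i*t)) = exp(i*(s-t)), and sums of them are collapsed using the identity that for every m > 1 the m distinct m-th roots of unity sum to 0, e.g. 1 + exp(2*I*pi/3) + exp(-2*I*pi/3) = 0.)
Dividing by |G| = 8 gives 0/8 = 0, matching the row-orthogonality relation <chi_6, chi_1> = [chi_6 = chi_1].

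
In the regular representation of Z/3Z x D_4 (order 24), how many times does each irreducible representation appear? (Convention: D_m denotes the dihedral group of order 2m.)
Each irreducible V_i of dimension d_i appears with multiplicity d_i, i.e. rho_reg = (direct sum over all irreducibles V_i) d_i V_i. The irreducible dimensions for Z/3Z x D_4 are 1, 1, 1, 1, 1, 1, 1, 1, 1, 1, 1, 1, 2, 2, 2: 12 irreducibles of dimension 1, each with multiplicity 1; 3 irreducibles of dimension 2, each with multiplicity 2. Total dimension 12*1*1 + 3*2*2 = 24 = |G|.

Working: General theorem: in the regular representation of a finite group G, each irreducible appears with multiplicity equal to its dimension. Check: dim(rho_reg) = sum d_i^2 = 1 + 1 + 1 + 1 + 1 + 1 + 1 + 1 + 1 + 1 + 1 + 1 + 4 + 4 + 4 = 24 = |G|.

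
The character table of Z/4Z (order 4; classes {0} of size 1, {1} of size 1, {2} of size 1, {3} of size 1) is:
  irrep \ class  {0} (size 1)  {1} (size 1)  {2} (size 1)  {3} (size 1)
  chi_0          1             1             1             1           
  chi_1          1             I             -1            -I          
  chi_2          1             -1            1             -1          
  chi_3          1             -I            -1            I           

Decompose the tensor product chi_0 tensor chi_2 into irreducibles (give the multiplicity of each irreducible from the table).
chi_0 tensor chi_2 = chi_2 (all other irreducibles have multiplicity 0).

Derivation: The character of a tensor product is the pointwise product (chi_0 * chi_2)(C) = chi_0(C) * chi_2(C):
  {0}: (1)*(1), {1}: (1)*(-1), {2}: (1)*(1), {3}: (1)*(-1)
so (chi_0 * chi_2) takes values
  {0} -> 1, {1} -> -1, {2} -> 1, {3} -> -1.
Now take the inner product of this character with each irreducible chi from the table, <chi_0*chi_2, chi> = (1/4) sum_C |C| (chi_0*chi_2)(C) conj(chi(C)):
  <chi_0*chi_2, chi_0> = (1/4)[1*(1)*conj(1) + 1*(-1)*conj(1) + 1*(1)*conj(1) + 1*(-1)*conj(1)]
      = (1/4)[(1) + (-1) + (1) + (-1)] = 0/4 = 0
  <chi_0*chi_2, chi_1> = (1/4)[1*(1)*conj(1) + 1*(-1)*conj(I) + 1*(1)*conj(-1) + 1*(-1)*conj(-I)]
      = (1/4)[(1) + (I) + (-1) + (-I)] = 0/4 = 0
  <chi_0*chi_2, chi_2> = (1/4)[1*(1)*conj(1) + 1*(-1)*conj(-1) + 1*(1)*conj(1) + 1*(-1)*conj(-1)]
      = (1/4)[(1) + (1) + (1) + (1)] = 4/4 = 1
  <chi_0*chi_2, chi_3> = (1/4)[1*(1)*conj(1) + 1*(-1)*conj(-I) + 1*(1)*conj(-1) + 1*(-1)*conj(I)]
      = (1/4)[(1) + (-I) + (-1) + (I)] = 0/4 = 0
(Exp terms are combined using exp(i*s)*conj(exp(i*t)) = exp(i*(s-t)), and sums of them are collapsed using the identity that for every m > 1 the m distinct m-th roots of unity sum to 0, e.g. 1 + exp(2*I*pi/3) + exp(-2*I*pi/3) = 0.)
Hence the multiplicities are chi_2: 1. Dimension check: dim(chi_0)*dim(chi_2) = 1*1 = 1 and sum (mult * dim) = 1*1 = 1.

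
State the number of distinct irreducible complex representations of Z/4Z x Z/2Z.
8

Proof sketch: The number of irreducible complex representations of a finite group equals its number of conjugacy classes. Z/4Z x Z/2Z is abelian of order 8, so every element is its own conjugacy class: 8 classes, so Z/4Z x Z/2Z (order 8) has exactly 8 irreducible complex representations.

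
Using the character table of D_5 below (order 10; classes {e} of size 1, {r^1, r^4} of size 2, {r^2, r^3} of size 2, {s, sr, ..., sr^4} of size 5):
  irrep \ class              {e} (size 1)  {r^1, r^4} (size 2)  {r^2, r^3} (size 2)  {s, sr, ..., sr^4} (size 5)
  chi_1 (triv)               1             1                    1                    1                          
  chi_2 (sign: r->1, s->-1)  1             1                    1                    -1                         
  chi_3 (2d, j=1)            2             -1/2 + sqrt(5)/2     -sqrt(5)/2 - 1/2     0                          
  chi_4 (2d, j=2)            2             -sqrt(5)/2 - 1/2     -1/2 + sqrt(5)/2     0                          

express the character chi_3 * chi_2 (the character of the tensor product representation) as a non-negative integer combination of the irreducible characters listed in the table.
chi_3 tensor chi_2 = chi_3 (all other irreducibles have multiplicity 0).

Explanation: The character of a tensor product is the pointwise product (chi_3 * chi_2)(C) = chi_3(C) * chi_2(C):
  {e}: (2)*(1), {r^1, r^4}: (-1/2 + sqrt(5)/2)*(1), {r^2, r^3}: (-sqrt(5)/2 - 1/2)*(1), {s, sr, ..., sr^4}: (0)*(-1)
so (chi_3 * chi_2) takes values
  {e} -> 2, {r^1, r^4} -> -1/2 + sqrt(5)/2, {r^2, r^3} -> -sqrt(5)/2 - 1/2, {s, sr, ..., sr^4} -> 0.
Now take the inner product of this character with each irreducible chi from the table, <chi_3*chi_2, chi> = (1/10) sum_C |C| (chi_3*chi_2)(C) conj(chi(C)):
  <chi_3*chi_2, chi_1> = (1/10)[1*(2)*conj(1) + 2*(-1/2 + sqrt(5)/2)*conj(1) + 2*(-sqrt(5)/2 - 1/2)*conj(1) + 5*(0)*conj(1)]
      = (1/10)[(2) + (-1 + sqrt(5)) + (-sqrt(5) - 1) + (0)] = 0/10 = 0
  <chi_3*chi_2, chi_2> = (1/10)[1*(2)*conj(1) + 2*(-1/2 + sqrt(5)/2)*conj(1) + 2*(-sqrt(5)/2 - 1/2)*conj(1) + 5*(0)*conj(-1)]
      = (1/10)[(2) + (-1 + sqrt(5)) + (-sqrt(5) - 1) + (0)] = 0/10 = 0
  <chi_3*chi_2, chi_3> = (1/10)[1*(2)*conj(2) + 2*(-1/2 + sqrt(5)/2)*conj(-1/2 + sqrt(5)/2) + 2*(-sqrt(5)/2 - 1/2)*conj(-sqrt(5)/2 - 1/2) + 5*(0)*conj(0)]
      = (1/10)[(4) + (3 - sqrt(5)) + (sqrt(5) + 3) + (0)] = 10/10 = 1
  <chi_3*chi_2, chi_4> = (1/10)[1*(2)*conj(2) + 2*(-1/2 + sqrt(5)/2)*conj(-sqrt(5)/2 - 1/2) + 2*(-sqrt(5)/2 - 1/2)*conj(-1/2 + sqrt(5)/2) + 5*(0)*conj(0)]
      = (1/10)[(4) + (-2) + (-2) + (0)] = 0/10 = 0
Hence the multiplicities are chi_3: 1. Dimension check: dim(chi_3)*dim(chi_2) = 2*1 = 2 and sum (mult * dim) = 1*2 = 2.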